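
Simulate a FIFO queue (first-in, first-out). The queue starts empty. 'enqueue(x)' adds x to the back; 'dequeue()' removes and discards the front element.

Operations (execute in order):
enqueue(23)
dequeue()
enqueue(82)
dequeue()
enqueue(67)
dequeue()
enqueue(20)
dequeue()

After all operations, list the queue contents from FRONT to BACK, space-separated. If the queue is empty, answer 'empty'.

Answer: empty

Derivation:
enqueue(23): [23]
dequeue(): []
enqueue(82): [82]
dequeue(): []
enqueue(67): [67]
dequeue(): []
enqueue(20): [20]
dequeue(): []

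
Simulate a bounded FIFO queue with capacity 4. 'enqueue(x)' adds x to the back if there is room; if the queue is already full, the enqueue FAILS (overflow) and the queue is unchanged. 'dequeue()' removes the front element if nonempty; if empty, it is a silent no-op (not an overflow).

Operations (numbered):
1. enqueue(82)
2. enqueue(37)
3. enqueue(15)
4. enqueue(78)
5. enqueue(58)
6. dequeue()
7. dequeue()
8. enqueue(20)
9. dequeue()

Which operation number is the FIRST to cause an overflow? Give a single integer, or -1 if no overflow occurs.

1. enqueue(82): size=1
2. enqueue(37): size=2
3. enqueue(15): size=3
4. enqueue(78): size=4
5. enqueue(58): size=4=cap → OVERFLOW (fail)
6. dequeue(): size=3
7. dequeue(): size=2
8. enqueue(20): size=3
9. dequeue(): size=2

Answer: 5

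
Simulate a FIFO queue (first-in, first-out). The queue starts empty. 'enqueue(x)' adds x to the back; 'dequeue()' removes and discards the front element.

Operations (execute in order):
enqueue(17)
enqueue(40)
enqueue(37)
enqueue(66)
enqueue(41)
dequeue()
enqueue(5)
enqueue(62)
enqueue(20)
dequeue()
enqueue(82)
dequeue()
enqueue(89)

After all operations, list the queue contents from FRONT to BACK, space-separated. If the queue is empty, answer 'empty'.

enqueue(17): [17]
enqueue(40): [17, 40]
enqueue(37): [17, 40, 37]
enqueue(66): [17, 40, 37, 66]
enqueue(41): [17, 40, 37, 66, 41]
dequeue(): [40, 37, 66, 41]
enqueue(5): [40, 37, 66, 41, 5]
enqueue(62): [40, 37, 66, 41, 5, 62]
enqueue(20): [40, 37, 66, 41, 5, 62, 20]
dequeue(): [37, 66, 41, 5, 62, 20]
enqueue(82): [37, 66, 41, 5, 62, 20, 82]
dequeue(): [66, 41, 5, 62, 20, 82]
enqueue(89): [66, 41, 5, 62, 20, 82, 89]

Answer: 66 41 5 62 20 82 89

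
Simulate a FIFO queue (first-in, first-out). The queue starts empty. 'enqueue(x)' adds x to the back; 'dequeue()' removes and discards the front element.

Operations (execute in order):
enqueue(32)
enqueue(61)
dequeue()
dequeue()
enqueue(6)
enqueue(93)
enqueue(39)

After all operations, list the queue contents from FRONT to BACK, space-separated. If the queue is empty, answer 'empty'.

Answer: 6 93 39

Derivation:
enqueue(32): [32]
enqueue(61): [32, 61]
dequeue(): [61]
dequeue(): []
enqueue(6): [6]
enqueue(93): [6, 93]
enqueue(39): [6, 93, 39]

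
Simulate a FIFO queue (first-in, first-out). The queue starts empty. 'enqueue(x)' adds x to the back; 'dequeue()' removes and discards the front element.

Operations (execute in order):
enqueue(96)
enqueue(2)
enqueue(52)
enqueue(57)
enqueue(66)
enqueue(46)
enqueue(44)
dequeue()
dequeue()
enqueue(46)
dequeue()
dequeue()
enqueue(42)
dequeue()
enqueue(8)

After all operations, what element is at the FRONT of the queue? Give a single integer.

enqueue(96): queue = [96]
enqueue(2): queue = [96, 2]
enqueue(52): queue = [96, 2, 52]
enqueue(57): queue = [96, 2, 52, 57]
enqueue(66): queue = [96, 2, 52, 57, 66]
enqueue(46): queue = [96, 2, 52, 57, 66, 46]
enqueue(44): queue = [96, 2, 52, 57, 66, 46, 44]
dequeue(): queue = [2, 52, 57, 66, 46, 44]
dequeue(): queue = [52, 57, 66, 46, 44]
enqueue(46): queue = [52, 57, 66, 46, 44, 46]
dequeue(): queue = [57, 66, 46, 44, 46]
dequeue(): queue = [66, 46, 44, 46]
enqueue(42): queue = [66, 46, 44, 46, 42]
dequeue(): queue = [46, 44, 46, 42]
enqueue(8): queue = [46, 44, 46, 42, 8]

Answer: 46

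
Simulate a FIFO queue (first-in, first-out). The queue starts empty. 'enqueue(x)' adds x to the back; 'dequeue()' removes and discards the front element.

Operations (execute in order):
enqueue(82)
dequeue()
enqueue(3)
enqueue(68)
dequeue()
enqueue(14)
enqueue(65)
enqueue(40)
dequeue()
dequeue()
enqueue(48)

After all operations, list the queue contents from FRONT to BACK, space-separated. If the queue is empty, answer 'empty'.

enqueue(82): [82]
dequeue(): []
enqueue(3): [3]
enqueue(68): [3, 68]
dequeue(): [68]
enqueue(14): [68, 14]
enqueue(65): [68, 14, 65]
enqueue(40): [68, 14, 65, 40]
dequeue(): [14, 65, 40]
dequeue(): [65, 40]
enqueue(48): [65, 40, 48]

Answer: 65 40 48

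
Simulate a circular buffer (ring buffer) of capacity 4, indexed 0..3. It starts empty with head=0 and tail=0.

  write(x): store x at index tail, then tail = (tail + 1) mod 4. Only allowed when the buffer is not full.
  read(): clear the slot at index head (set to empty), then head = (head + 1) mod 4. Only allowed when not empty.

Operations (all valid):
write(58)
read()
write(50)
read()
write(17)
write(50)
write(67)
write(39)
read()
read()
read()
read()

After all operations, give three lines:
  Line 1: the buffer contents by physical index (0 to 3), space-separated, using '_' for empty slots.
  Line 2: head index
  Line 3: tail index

write(58): buf=[58 _ _ _], head=0, tail=1, size=1
read(): buf=[_ _ _ _], head=1, tail=1, size=0
write(50): buf=[_ 50 _ _], head=1, tail=2, size=1
read(): buf=[_ _ _ _], head=2, tail=2, size=0
write(17): buf=[_ _ 17 _], head=2, tail=3, size=1
write(50): buf=[_ _ 17 50], head=2, tail=0, size=2
write(67): buf=[67 _ 17 50], head=2, tail=1, size=3
write(39): buf=[67 39 17 50], head=2, tail=2, size=4
read(): buf=[67 39 _ 50], head=3, tail=2, size=3
read(): buf=[67 39 _ _], head=0, tail=2, size=2
read(): buf=[_ 39 _ _], head=1, tail=2, size=1
read(): buf=[_ _ _ _], head=2, tail=2, size=0

Answer: _ _ _ _
2
2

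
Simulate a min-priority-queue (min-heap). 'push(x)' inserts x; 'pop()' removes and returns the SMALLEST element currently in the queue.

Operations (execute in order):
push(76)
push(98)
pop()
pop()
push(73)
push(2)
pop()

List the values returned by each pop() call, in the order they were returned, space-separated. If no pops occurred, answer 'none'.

Answer: 76 98 2

Derivation:
push(76): heap contents = [76]
push(98): heap contents = [76, 98]
pop() → 76: heap contents = [98]
pop() → 98: heap contents = []
push(73): heap contents = [73]
push(2): heap contents = [2, 73]
pop() → 2: heap contents = [73]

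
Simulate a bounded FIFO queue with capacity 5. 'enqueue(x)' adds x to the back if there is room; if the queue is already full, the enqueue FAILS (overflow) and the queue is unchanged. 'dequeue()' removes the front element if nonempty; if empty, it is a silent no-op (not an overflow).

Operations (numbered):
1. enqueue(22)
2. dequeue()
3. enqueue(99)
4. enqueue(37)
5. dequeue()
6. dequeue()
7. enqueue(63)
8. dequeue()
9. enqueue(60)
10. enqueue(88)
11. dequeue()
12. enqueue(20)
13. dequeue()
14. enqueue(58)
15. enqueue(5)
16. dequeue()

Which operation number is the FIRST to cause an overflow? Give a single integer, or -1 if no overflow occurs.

1. enqueue(22): size=1
2. dequeue(): size=0
3. enqueue(99): size=1
4. enqueue(37): size=2
5. dequeue(): size=1
6. dequeue(): size=0
7. enqueue(63): size=1
8. dequeue(): size=0
9. enqueue(60): size=1
10. enqueue(88): size=2
11. dequeue(): size=1
12. enqueue(20): size=2
13. dequeue(): size=1
14. enqueue(58): size=2
15. enqueue(5): size=3
16. dequeue(): size=2

Answer: -1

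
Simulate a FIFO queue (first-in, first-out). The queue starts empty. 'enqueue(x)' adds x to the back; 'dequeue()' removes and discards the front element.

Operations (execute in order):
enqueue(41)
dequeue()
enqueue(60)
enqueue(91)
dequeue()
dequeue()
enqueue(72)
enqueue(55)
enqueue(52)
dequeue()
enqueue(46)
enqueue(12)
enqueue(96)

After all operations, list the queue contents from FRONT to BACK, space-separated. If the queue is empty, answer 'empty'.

enqueue(41): [41]
dequeue(): []
enqueue(60): [60]
enqueue(91): [60, 91]
dequeue(): [91]
dequeue(): []
enqueue(72): [72]
enqueue(55): [72, 55]
enqueue(52): [72, 55, 52]
dequeue(): [55, 52]
enqueue(46): [55, 52, 46]
enqueue(12): [55, 52, 46, 12]
enqueue(96): [55, 52, 46, 12, 96]

Answer: 55 52 46 12 96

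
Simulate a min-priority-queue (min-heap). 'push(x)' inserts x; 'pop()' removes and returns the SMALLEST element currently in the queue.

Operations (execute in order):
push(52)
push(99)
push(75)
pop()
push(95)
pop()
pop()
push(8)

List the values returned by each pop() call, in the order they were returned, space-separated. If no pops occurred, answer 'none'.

push(52): heap contents = [52]
push(99): heap contents = [52, 99]
push(75): heap contents = [52, 75, 99]
pop() → 52: heap contents = [75, 99]
push(95): heap contents = [75, 95, 99]
pop() → 75: heap contents = [95, 99]
pop() → 95: heap contents = [99]
push(8): heap contents = [8, 99]

Answer: 52 75 95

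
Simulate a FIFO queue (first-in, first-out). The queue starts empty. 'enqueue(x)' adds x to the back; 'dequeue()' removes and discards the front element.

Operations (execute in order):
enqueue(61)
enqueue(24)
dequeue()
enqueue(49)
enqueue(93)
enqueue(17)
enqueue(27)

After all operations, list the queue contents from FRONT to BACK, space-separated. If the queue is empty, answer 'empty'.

enqueue(61): [61]
enqueue(24): [61, 24]
dequeue(): [24]
enqueue(49): [24, 49]
enqueue(93): [24, 49, 93]
enqueue(17): [24, 49, 93, 17]
enqueue(27): [24, 49, 93, 17, 27]

Answer: 24 49 93 17 27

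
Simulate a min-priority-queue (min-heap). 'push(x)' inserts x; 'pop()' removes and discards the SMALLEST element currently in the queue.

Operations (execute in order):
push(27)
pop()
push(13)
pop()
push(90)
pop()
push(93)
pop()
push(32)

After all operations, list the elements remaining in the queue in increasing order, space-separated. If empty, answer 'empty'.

Answer: 32

Derivation:
push(27): heap contents = [27]
pop() → 27: heap contents = []
push(13): heap contents = [13]
pop() → 13: heap contents = []
push(90): heap contents = [90]
pop() → 90: heap contents = []
push(93): heap contents = [93]
pop() → 93: heap contents = []
push(32): heap contents = [32]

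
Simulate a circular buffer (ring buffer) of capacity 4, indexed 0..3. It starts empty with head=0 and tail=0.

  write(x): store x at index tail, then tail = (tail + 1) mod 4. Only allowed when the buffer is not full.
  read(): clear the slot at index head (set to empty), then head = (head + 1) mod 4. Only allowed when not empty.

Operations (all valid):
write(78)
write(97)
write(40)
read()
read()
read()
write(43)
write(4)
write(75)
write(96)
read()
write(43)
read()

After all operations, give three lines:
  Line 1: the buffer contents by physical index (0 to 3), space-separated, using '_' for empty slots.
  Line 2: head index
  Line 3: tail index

Answer: _ 75 96 43
1
0

Derivation:
write(78): buf=[78 _ _ _], head=0, tail=1, size=1
write(97): buf=[78 97 _ _], head=0, tail=2, size=2
write(40): buf=[78 97 40 _], head=0, tail=3, size=3
read(): buf=[_ 97 40 _], head=1, tail=3, size=2
read(): buf=[_ _ 40 _], head=2, tail=3, size=1
read(): buf=[_ _ _ _], head=3, tail=3, size=0
write(43): buf=[_ _ _ 43], head=3, tail=0, size=1
write(4): buf=[4 _ _ 43], head=3, tail=1, size=2
write(75): buf=[4 75 _ 43], head=3, tail=2, size=3
write(96): buf=[4 75 96 43], head=3, tail=3, size=4
read(): buf=[4 75 96 _], head=0, tail=3, size=3
write(43): buf=[4 75 96 43], head=0, tail=0, size=4
read(): buf=[_ 75 96 43], head=1, tail=0, size=3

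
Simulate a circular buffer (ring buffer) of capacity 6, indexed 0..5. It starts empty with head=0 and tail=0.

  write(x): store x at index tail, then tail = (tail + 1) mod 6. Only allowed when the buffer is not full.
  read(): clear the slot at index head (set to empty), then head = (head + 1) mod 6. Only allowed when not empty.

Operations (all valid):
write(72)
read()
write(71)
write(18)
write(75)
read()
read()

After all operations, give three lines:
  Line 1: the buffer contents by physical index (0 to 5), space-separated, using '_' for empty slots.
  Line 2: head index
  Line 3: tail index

Answer: _ _ _ 75 _ _
3
4

Derivation:
write(72): buf=[72 _ _ _ _ _], head=0, tail=1, size=1
read(): buf=[_ _ _ _ _ _], head=1, tail=1, size=0
write(71): buf=[_ 71 _ _ _ _], head=1, tail=2, size=1
write(18): buf=[_ 71 18 _ _ _], head=1, tail=3, size=2
write(75): buf=[_ 71 18 75 _ _], head=1, tail=4, size=3
read(): buf=[_ _ 18 75 _ _], head=2, tail=4, size=2
read(): buf=[_ _ _ 75 _ _], head=3, tail=4, size=1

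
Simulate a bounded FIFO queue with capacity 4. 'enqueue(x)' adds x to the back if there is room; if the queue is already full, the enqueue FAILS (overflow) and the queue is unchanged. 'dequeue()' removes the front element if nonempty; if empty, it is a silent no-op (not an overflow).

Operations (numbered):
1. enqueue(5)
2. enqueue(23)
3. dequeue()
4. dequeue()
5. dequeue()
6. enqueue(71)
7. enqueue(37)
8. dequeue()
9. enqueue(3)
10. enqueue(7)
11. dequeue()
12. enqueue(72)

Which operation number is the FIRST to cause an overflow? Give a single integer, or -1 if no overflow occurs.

Answer: -1

Derivation:
1. enqueue(5): size=1
2. enqueue(23): size=2
3. dequeue(): size=1
4. dequeue(): size=0
5. dequeue(): empty, no-op, size=0
6. enqueue(71): size=1
7. enqueue(37): size=2
8. dequeue(): size=1
9. enqueue(3): size=2
10. enqueue(7): size=3
11. dequeue(): size=2
12. enqueue(72): size=3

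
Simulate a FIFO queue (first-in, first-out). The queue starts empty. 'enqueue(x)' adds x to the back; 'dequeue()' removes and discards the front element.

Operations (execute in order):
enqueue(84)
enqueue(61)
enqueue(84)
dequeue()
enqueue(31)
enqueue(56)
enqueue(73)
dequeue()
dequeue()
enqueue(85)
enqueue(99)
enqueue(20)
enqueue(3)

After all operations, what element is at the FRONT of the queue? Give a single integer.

Answer: 31

Derivation:
enqueue(84): queue = [84]
enqueue(61): queue = [84, 61]
enqueue(84): queue = [84, 61, 84]
dequeue(): queue = [61, 84]
enqueue(31): queue = [61, 84, 31]
enqueue(56): queue = [61, 84, 31, 56]
enqueue(73): queue = [61, 84, 31, 56, 73]
dequeue(): queue = [84, 31, 56, 73]
dequeue(): queue = [31, 56, 73]
enqueue(85): queue = [31, 56, 73, 85]
enqueue(99): queue = [31, 56, 73, 85, 99]
enqueue(20): queue = [31, 56, 73, 85, 99, 20]
enqueue(3): queue = [31, 56, 73, 85, 99, 20, 3]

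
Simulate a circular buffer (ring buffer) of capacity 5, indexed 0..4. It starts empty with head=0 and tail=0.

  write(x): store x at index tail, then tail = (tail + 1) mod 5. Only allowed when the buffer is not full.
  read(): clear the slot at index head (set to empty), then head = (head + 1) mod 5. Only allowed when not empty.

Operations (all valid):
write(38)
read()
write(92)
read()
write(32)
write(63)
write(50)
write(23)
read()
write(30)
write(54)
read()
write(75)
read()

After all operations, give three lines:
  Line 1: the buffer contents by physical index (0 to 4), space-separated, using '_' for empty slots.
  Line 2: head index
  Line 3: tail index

Answer: 23 30 54 75 _
0
4

Derivation:
write(38): buf=[38 _ _ _ _], head=0, tail=1, size=1
read(): buf=[_ _ _ _ _], head=1, tail=1, size=0
write(92): buf=[_ 92 _ _ _], head=1, tail=2, size=1
read(): buf=[_ _ _ _ _], head=2, tail=2, size=0
write(32): buf=[_ _ 32 _ _], head=2, tail=3, size=1
write(63): buf=[_ _ 32 63 _], head=2, tail=4, size=2
write(50): buf=[_ _ 32 63 50], head=2, tail=0, size=3
write(23): buf=[23 _ 32 63 50], head=2, tail=1, size=4
read(): buf=[23 _ _ 63 50], head=3, tail=1, size=3
write(30): buf=[23 30 _ 63 50], head=3, tail=2, size=4
write(54): buf=[23 30 54 63 50], head=3, tail=3, size=5
read(): buf=[23 30 54 _ 50], head=4, tail=3, size=4
write(75): buf=[23 30 54 75 50], head=4, tail=4, size=5
read(): buf=[23 30 54 75 _], head=0, tail=4, size=4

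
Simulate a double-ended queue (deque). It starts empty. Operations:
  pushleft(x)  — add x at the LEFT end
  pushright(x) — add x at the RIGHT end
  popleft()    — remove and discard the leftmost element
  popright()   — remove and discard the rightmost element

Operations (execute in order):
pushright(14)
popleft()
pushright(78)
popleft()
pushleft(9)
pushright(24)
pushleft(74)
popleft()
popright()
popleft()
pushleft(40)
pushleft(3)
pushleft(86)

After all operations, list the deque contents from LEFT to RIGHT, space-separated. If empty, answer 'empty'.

pushright(14): [14]
popleft(): []
pushright(78): [78]
popleft(): []
pushleft(9): [9]
pushright(24): [9, 24]
pushleft(74): [74, 9, 24]
popleft(): [9, 24]
popright(): [9]
popleft(): []
pushleft(40): [40]
pushleft(3): [3, 40]
pushleft(86): [86, 3, 40]

Answer: 86 3 40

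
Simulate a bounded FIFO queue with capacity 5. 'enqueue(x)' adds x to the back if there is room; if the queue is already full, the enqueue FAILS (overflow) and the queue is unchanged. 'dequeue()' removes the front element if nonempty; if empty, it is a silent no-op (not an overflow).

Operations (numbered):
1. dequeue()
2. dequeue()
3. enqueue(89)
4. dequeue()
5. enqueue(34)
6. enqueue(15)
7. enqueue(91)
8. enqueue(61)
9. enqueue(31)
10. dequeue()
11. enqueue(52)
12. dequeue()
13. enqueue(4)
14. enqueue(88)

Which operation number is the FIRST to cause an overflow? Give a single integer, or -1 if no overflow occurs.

1. dequeue(): empty, no-op, size=0
2. dequeue(): empty, no-op, size=0
3. enqueue(89): size=1
4. dequeue(): size=0
5. enqueue(34): size=1
6. enqueue(15): size=2
7. enqueue(91): size=3
8. enqueue(61): size=4
9. enqueue(31): size=5
10. dequeue(): size=4
11. enqueue(52): size=5
12. dequeue(): size=4
13. enqueue(4): size=5
14. enqueue(88): size=5=cap → OVERFLOW (fail)

Answer: 14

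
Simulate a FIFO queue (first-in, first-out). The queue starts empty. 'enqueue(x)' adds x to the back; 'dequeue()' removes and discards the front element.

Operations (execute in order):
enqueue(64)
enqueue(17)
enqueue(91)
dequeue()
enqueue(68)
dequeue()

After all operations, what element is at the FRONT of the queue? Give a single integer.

Answer: 91

Derivation:
enqueue(64): queue = [64]
enqueue(17): queue = [64, 17]
enqueue(91): queue = [64, 17, 91]
dequeue(): queue = [17, 91]
enqueue(68): queue = [17, 91, 68]
dequeue(): queue = [91, 68]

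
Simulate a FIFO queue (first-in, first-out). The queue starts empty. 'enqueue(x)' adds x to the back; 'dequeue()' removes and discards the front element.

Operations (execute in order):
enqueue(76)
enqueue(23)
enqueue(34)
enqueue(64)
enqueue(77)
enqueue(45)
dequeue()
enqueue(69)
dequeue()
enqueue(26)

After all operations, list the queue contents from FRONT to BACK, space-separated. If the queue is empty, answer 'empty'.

enqueue(76): [76]
enqueue(23): [76, 23]
enqueue(34): [76, 23, 34]
enqueue(64): [76, 23, 34, 64]
enqueue(77): [76, 23, 34, 64, 77]
enqueue(45): [76, 23, 34, 64, 77, 45]
dequeue(): [23, 34, 64, 77, 45]
enqueue(69): [23, 34, 64, 77, 45, 69]
dequeue(): [34, 64, 77, 45, 69]
enqueue(26): [34, 64, 77, 45, 69, 26]

Answer: 34 64 77 45 69 26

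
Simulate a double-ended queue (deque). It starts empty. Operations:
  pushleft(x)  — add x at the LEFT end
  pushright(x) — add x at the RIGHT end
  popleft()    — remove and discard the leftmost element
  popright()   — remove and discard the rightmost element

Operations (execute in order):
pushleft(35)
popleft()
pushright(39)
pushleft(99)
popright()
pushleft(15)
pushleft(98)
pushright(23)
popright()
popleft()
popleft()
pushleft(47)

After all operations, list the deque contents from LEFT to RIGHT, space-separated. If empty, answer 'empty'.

Answer: 47 99

Derivation:
pushleft(35): [35]
popleft(): []
pushright(39): [39]
pushleft(99): [99, 39]
popright(): [99]
pushleft(15): [15, 99]
pushleft(98): [98, 15, 99]
pushright(23): [98, 15, 99, 23]
popright(): [98, 15, 99]
popleft(): [15, 99]
popleft(): [99]
pushleft(47): [47, 99]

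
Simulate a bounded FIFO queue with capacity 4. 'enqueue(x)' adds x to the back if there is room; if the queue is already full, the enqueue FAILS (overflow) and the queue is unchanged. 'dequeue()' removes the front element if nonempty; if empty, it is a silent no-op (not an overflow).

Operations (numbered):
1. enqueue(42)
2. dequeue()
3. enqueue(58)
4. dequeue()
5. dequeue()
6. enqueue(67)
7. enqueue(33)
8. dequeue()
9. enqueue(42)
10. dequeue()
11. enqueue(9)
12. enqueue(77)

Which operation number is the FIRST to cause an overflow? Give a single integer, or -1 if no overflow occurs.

Answer: -1

Derivation:
1. enqueue(42): size=1
2. dequeue(): size=0
3. enqueue(58): size=1
4. dequeue(): size=0
5. dequeue(): empty, no-op, size=0
6. enqueue(67): size=1
7. enqueue(33): size=2
8. dequeue(): size=1
9. enqueue(42): size=2
10. dequeue(): size=1
11. enqueue(9): size=2
12. enqueue(77): size=3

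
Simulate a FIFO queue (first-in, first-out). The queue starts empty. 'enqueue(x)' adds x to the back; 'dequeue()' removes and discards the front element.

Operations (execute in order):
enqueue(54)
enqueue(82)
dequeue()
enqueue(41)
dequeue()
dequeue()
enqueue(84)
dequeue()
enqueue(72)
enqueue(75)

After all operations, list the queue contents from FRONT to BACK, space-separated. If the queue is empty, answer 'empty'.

enqueue(54): [54]
enqueue(82): [54, 82]
dequeue(): [82]
enqueue(41): [82, 41]
dequeue(): [41]
dequeue(): []
enqueue(84): [84]
dequeue(): []
enqueue(72): [72]
enqueue(75): [72, 75]

Answer: 72 75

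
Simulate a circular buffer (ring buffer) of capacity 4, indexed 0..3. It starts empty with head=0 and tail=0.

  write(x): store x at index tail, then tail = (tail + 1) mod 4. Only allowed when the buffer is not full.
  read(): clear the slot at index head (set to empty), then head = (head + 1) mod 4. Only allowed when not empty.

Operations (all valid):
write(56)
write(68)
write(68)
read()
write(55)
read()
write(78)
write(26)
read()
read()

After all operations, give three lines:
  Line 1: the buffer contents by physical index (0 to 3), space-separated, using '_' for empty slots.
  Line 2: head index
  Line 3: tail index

Answer: 78 26 _ _
0
2

Derivation:
write(56): buf=[56 _ _ _], head=0, tail=1, size=1
write(68): buf=[56 68 _ _], head=0, tail=2, size=2
write(68): buf=[56 68 68 _], head=0, tail=3, size=3
read(): buf=[_ 68 68 _], head=1, tail=3, size=2
write(55): buf=[_ 68 68 55], head=1, tail=0, size=3
read(): buf=[_ _ 68 55], head=2, tail=0, size=2
write(78): buf=[78 _ 68 55], head=2, tail=1, size=3
write(26): buf=[78 26 68 55], head=2, tail=2, size=4
read(): buf=[78 26 _ 55], head=3, tail=2, size=3
read(): buf=[78 26 _ _], head=0, tail=2, size=2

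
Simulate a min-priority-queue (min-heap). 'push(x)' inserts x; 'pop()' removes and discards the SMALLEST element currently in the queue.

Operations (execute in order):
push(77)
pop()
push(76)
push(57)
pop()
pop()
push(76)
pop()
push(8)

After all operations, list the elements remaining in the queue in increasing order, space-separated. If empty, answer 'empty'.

push(77): heap contents = [77]
pop() → 77: heap contents = []
push(76): heap contents = [76]
push(57): heap contents = [57, 76]
pop() → 57: heap contents = [76]
pop() → 76: heap contents = []
push(76): heap contents = [76]
pop() → 76: heap contents = []
push(8): heap contents = [8]

Answer: 8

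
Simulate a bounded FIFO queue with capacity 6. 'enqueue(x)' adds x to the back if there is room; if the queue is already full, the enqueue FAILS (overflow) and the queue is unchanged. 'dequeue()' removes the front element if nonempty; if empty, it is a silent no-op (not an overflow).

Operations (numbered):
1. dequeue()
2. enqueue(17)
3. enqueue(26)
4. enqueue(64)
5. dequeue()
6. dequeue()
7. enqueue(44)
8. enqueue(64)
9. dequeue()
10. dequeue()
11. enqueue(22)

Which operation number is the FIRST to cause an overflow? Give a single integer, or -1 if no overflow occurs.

Answer: -1

Derivation:
1. dequeue(): empty, no-op, size=0
2. enqueue(17): size=1
3. enqueue(26): size=2
4. enqueue(64): size=3
5. dequeue(): size=2
6. dequeue(): size=1
7. enqueue(44): size=2
8. enqueue(64): size=3
9. dequeue(): size=2
10. dequeue(): size=1
11. enqueue(22): size=2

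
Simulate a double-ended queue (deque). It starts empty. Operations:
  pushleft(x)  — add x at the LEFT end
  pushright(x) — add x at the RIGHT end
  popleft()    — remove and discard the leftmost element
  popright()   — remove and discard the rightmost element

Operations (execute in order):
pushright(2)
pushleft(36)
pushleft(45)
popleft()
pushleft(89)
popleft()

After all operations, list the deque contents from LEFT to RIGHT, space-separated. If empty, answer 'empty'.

pushright(2): [2]
pushleft(36): [36, 2]
pushleft(45): [45, 36, 2]
popleft(): [36, 2]
pushleft(89): [89, 36, 2]
popleft(): [36, 2]

Answer: 36 2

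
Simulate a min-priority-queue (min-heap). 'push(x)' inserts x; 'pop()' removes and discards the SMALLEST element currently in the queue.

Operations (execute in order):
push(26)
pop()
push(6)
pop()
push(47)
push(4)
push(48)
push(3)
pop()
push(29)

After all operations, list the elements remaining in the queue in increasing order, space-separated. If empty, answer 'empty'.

Answer: 4 29 47 48

Derivation:
push(26): heap contents = [26]
pop() → 26: heap contents = []
push(6): heap contents = [6]
pop() → 6: heap contents = []
push(47): heap contents = [47]
push(4): heap contents = [4, 47]
push(48): heap contents = [4, 47, 48]
push(3): heap contents = [3, 4, 47, 48]
pop() → 3: heap contents = [4, 47, 48]
push(29): heap contents = [4, 29, 47, 48]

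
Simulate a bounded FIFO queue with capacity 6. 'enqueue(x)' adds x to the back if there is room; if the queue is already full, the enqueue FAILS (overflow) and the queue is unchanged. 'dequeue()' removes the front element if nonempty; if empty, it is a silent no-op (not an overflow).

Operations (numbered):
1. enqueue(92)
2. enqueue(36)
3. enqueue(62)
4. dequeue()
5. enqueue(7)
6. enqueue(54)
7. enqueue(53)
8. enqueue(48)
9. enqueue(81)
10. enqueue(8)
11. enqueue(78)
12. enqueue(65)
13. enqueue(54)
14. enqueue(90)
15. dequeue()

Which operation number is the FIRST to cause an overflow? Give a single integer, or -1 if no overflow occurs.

Answer: 9

Derivation:
1. enqueue(92): size=1
2. enqueue(36): size=2
3. enqueue(62): size=3
4. dequeue(): size=2
5. enqueue(7): size=3
6. enqueue(54): size=4
7. enqueue(53): size=5
8. enqueue(48): size=6
9. enqueue(81): size=6=cap → OVERFLOW (fail)
10. enqueue(8): size=6=cap → OVERFLOW (fail)
11. enqueue(78): size=6=cap → OVERFLOW (fail)
12. enqueue(65): size=6=cap → OVERFLOW (fail)
13. enqueue(54): size=6=cap → OVERFLOW (fail)
14. enqueue(90): size=6=cap → OVERFLOW (fail)
15. dequeue(): size=5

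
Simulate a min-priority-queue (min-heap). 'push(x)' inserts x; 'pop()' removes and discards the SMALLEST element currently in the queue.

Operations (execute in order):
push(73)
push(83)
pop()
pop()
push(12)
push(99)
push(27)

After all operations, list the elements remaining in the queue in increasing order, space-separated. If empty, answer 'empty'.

push(73): heap contents = [73]
push(83): heap contents = [73, 83]
pop() → 73: heap contents = [83]
pop() → 83: heap contents = []
push(12): heap contents = [12]
push(99): heap contents = [12, 99]
push(27): heap contents = [12, 27, 99]

Answer: 12 27 99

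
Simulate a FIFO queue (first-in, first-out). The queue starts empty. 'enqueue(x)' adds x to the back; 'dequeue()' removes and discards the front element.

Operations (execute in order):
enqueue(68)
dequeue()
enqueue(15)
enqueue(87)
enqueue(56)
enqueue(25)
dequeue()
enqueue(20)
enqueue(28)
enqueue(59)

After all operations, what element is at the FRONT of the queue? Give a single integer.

Answer: 87

Derivation:
enqueue(68): queue = [68]
dequeue(): queue = []
enqueue(15): queue = [15]
enqueue(87): queue = [15, 87]
enqueue(56): queue = [15, 87, 56]
enqueue(25): queue = [15, 87, 56, 25]
dequeue(): queue = [87, 56, 25]
enqueue(20): queue = [87, 56, 25, 20]
enqueue(28): queue = [87, 56, 25, 20, 28]
enqueue(59): queue = [87, 56, 25, 20, 28, 59]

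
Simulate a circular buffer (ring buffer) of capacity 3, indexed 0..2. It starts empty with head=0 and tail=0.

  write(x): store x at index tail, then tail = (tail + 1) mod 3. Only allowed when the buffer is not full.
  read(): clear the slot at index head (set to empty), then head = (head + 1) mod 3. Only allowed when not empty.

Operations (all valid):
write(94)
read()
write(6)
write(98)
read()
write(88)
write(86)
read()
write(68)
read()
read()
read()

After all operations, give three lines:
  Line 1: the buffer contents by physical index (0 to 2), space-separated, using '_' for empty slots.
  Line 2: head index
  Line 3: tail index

write(94): buf=[94 _ _], head=0, tail=1, size=1
read(): buf=[_ _ _], head=1, tail=1, size=0
write(6): buf=[_ 6 _], head=1, tail=2, size=1
write(98): buf=[_ 6 98], head=1, tail=0, size=2
read(): buf=[_ _ 98], head=2, tail=0, size=1
write(88): buf=[88 _ 98], head=2, tail=1, size=2
write(86): buf=[88 86 98], head=2, tail=2, size=3
read(): buf=[88 86 _], head=0, tail=2, size=2
write(68): buf=[88 86 68], head=0, tail=0, size=3
read(): buf=[_ 86 68], head=1, tail=0, size=2
read(): buf=[_ _ 68], head=2, tail=0, size=1
read(): buf=[_ _ _], head=0, tail=0, size=0

Answer: _ _ _
0
0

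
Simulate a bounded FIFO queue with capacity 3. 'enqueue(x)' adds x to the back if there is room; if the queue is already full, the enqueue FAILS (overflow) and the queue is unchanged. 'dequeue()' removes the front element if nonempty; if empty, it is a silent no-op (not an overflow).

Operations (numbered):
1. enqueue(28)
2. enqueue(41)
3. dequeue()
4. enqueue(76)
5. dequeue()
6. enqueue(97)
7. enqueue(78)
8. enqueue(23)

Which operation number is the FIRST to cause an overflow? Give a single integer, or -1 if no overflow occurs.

Answer: 8

Derivation:
1. enqueue(28): size=1
2. enqueue(41): size=2
3. dequeue(): size=1
4. enqueue(76): size=2
5. dequeue(): size=1
6. enqueue(97): size=2
7. enqueue(78): size=3
8. enqueue(23): size=3=cap → OVERFLOW (fail)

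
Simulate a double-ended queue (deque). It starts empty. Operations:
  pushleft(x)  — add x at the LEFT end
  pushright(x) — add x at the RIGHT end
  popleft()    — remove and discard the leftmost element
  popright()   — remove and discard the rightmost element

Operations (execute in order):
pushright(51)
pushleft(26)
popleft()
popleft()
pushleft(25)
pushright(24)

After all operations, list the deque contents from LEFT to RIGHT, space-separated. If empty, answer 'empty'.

Answer: 25 24

Derivation:
pushright(51): [51]
pushleft(26): [26, 51]
popleft(): [51]
popleft(): []
pushleft(25): [25]
pushright(24): [25, 24]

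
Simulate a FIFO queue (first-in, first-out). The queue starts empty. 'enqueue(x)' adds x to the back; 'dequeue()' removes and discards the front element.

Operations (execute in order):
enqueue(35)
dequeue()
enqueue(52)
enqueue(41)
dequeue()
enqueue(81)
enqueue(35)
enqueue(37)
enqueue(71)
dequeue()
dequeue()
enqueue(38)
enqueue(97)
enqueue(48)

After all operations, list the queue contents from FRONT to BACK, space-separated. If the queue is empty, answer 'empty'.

Answer: 35 37 71 38 97 48

Derivation:
enqueue(35): [35]
dequeue(): []
enqueue(52): [52]
enqueue(41): [52, 41]
dequeue(): [41]
enqueue(81): [41, 81]
enqueue(35): [41, 81, 35]
enqueue(37): [41, 81, 35, 37]
enqueue(71): [41, 81, 35, 37, 71]
dequeue(): [81, 35, 37, 71]
dequeue(): [35, 37, 71]
enqueue(38): [35, 37, 71, 38]
enqueue(97): [35, 37, 71, 38, 97]
enqueue(48): [35, 37, 71, 38, 97, 48]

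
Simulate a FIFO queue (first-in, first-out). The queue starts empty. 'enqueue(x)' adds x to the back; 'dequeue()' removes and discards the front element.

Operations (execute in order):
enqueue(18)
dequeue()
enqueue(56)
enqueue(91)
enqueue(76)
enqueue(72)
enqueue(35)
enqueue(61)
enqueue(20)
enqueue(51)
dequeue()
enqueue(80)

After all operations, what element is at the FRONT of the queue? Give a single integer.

Answer: 91

Derivation:
enqueue(18): queue = [18]
dequeue(): queue = []
enqueue(56): queue = [56]
enqueue(91): queue = [56, 91]
enqueue(76): queue = [56, 91, 76]
enqueue(72): queue = [56, 91, 76, 72]
enqueue(35): queue = [56, 91, 76, 72, 35]
enqueue(61): queue = [56, 91, 76, 72, 35, 61]
enqueue(20): queue = [56, 91, 76, 72, 35, 61, 20]
enqueue(51): queue = [56, 91, 76, 72, 35, 61, 20, 51]
dequeue(): queue = [91, 76, 72, 35, 61, 20, 51]
enqueue(80): queue = [91, 76, 72, 35, 61, 20, 51, 80]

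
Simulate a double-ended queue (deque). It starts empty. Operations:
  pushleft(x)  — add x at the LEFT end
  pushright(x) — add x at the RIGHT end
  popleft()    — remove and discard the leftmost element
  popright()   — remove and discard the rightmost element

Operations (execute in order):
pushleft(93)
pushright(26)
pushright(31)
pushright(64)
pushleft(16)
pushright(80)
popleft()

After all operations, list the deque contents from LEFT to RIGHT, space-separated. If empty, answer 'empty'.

Answer: 93 26 31 64 80

Derivation:
pushleft(93): [93]
pushright(26): [93, 26]
pushright(31): [93, 26, 31]
pushright(64): [93, 26, 31, 64]
pushleft(16): [16, 93, 26, 31, 64]
pushright(80): [16, 93, 26, 31, 64, 80]
popleft(): [93, 26, 31, 64, 80]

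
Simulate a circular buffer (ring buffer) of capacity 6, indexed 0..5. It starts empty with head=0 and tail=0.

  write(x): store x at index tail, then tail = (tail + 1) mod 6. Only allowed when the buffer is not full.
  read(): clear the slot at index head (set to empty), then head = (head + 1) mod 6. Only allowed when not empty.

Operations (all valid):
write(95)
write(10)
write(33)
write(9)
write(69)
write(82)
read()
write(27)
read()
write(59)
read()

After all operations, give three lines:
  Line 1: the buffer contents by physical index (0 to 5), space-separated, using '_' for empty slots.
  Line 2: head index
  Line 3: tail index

Answer: 27 59 _ 9 69 82
3
2

Derivation:
write(95): buf=[95 _ _ _ _ _], head=0, tail=1, size=1
write(10): buf=[95 10 _ _ _ _], head=0, tail=2, size=2
write(33): buf=[95 10 33 _ _ _], head=0, tail=3, size=3
write(9): buf=[95 10 33 9 _ _], head=0, tail=4, size=4
write(69): buf=[95 10 33 9 69 _], head=0, tail=5, size=5
write(82): buf=[95 10 33 9 69 82], head=0, tail=0, size=6
read(): buf=[_ 10 33 9 69 82], head=1, tail=0, size=5
write(27): buf=[27 10 33 9 69 82], head=1, tail=1, size=6
read(): buf=[27 _ 33 9 69 82], head=2, tail=1, size=5
write(59): buf=[27 59 33 9 69 82], head=2, tail=2, size=6
read(): buf=[27 59 _ 9 69 82], head=3, tail=2, size=5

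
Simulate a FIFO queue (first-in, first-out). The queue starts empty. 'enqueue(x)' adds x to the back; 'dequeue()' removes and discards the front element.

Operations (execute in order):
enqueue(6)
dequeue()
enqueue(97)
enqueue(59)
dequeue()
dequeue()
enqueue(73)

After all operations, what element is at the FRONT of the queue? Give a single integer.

enqueue(6): queue = [6]
dequeue(): queue = []
enqueue(97): queue = [97]
enqueue(59): queue = [97, 59]
dequeue(): queue = [59]
dequeue(): queue = []
enqueue(73): queue = [73]

Answer: 73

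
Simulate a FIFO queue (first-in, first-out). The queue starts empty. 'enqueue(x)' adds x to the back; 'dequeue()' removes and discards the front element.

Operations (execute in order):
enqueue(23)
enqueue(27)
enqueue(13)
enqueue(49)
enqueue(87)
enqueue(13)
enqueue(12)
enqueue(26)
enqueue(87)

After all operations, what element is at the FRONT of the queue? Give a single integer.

enqueue(23): queue = [23]
enqueue(27): queue = [23, 27]
enqueue(13): queue = [23, 27, 13]
enqueue(49): queue = [23, 27, 13, 49]
enqueue(87): queue = [23, 27, 13, 49, 87]
enqueue(13): queue = [23, 27, 13, 49, 87, 13]
enqueue(12): queue = [23, 27, 13, 49, 87, 13, 12]
enqueue(26): queue = [23, 27, 13, 49, 87, 13, 12, 26]
enqueue(87): queue = [23, 27, 13, 49, 87, 13, 12, 26, 87]

Answer: 23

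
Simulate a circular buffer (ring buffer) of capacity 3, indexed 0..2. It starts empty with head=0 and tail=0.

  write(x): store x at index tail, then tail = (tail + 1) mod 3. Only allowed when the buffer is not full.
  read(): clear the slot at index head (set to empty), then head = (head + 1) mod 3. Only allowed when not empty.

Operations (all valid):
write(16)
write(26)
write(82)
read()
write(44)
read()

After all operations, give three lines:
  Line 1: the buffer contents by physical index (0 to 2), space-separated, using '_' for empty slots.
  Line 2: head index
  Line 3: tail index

write(16): buf=[16 _ _], head=0, tail=1, size=1
write(26): buf=[16 26 _], head=0, tail=2, size=2
write(82): buf=[16 26 82], head=0, tail=0, size=3
read(): buf=[_ 26 82], head=1, tail=0, size=2
write(44): buf=[44 26 82], head=1, tail=1, size=3
read(): buf=[44 _ 82], head=2, tail=1, size=2

Answer: 44 _ 82
2
1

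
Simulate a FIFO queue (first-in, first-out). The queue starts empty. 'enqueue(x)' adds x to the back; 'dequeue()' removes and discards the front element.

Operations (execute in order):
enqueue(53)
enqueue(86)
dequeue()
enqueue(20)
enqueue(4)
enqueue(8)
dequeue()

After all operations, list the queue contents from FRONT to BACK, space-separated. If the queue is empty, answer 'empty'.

Answer: 20 4 8

Derivation:
enqueue(53): [53]
enqueue(86): [53, 86]
dequeue(): [86]
enqueue(20): [86, 20]
enqueue(4): [86, 20, 4]
enqueue(8): [86, 20, 4, 8]
dequeue(): [20, 4, 8]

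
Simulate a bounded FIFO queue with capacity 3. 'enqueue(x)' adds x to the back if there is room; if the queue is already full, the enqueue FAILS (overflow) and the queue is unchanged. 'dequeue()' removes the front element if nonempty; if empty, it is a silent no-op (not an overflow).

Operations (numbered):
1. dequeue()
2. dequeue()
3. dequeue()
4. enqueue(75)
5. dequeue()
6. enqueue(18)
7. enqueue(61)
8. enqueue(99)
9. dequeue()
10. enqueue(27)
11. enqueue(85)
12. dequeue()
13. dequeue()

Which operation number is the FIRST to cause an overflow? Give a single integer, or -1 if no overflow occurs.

Answer: 11

Derivation:
1. dequeue(): empty, no-op, size=0
2. dequeue(): empty, no-op, size=0
3. dequeue(): empty, no-op, size=0
4. enqueue(75): size=1
5. dequeue(): size=0
6. enqueue(18): size=1
7. enqueue(61): size=2
8. enqueue(99): size=3
9. dequeue(): size=2
10. enqueue(27): size=3
11. enqueue(85): size=3=cap → OVERFLOW (fail)
12. dequeue(): size=2
13. dequeue(): size=1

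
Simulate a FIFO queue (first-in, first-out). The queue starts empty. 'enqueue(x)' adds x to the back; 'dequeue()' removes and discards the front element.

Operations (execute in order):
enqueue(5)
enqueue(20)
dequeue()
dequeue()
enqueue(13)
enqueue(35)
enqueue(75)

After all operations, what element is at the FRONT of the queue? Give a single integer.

enqueue(5): queue = [5]
enqueue(20): queue = [5, 20]
dequeue(): queue = [20]
dequeue(): queue = []
enqueue(13): queue = [13]
enqueue(35): queue = [13, 35]
enqueue(75): queue = [13, 35, 75]

Answer: 13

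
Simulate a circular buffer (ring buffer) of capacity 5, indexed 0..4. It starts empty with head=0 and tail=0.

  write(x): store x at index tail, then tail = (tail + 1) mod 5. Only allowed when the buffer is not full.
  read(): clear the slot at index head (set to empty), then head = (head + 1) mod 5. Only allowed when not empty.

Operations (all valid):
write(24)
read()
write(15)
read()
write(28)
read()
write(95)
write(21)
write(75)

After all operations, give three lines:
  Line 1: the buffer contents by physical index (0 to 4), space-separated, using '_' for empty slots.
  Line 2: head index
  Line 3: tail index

write(24): buf=[24 _ _ _ _], head=0, tail=1, size=1
read(): buf=[_ _ _ _ _], head=1, tail=1, size=0
write(15): buf=[_ 15 _ _ _], head=1, tail=2, size=1
read(): buf=[_ _ _ _ _], head=2, tail=2, size=0
write(28): buf=[_ _ 28 _ _], head=2, tail=3, size=1
read(): buf=[_ _ _ _ _], head=3, tail=3, size=0
write(95): buf=[_ _ _ 95 _], head=3, tail=4, size=1
write(21): buf=[_ _ _ 95 21], head=3, tail=0, size=2
write(75): buf=[75 _ _ 95 21], head=3, tail=1, size=3

Answer: 75 _ _ 95 21
3
1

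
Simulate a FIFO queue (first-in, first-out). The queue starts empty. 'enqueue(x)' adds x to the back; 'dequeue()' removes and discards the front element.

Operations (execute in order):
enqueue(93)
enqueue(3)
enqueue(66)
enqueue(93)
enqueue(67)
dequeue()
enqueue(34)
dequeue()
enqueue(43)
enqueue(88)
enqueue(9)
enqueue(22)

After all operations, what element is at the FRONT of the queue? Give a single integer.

Answer: 66

Derivation:
enqueue(93): queue = [93]
enqueue(3): queue = [93, 3]
enqueue(66): queue = [93, 3, 66]
enqueue(93): queue = [93, 3, 66, 93]
enqueue(67): queue = [93, 3, 66, 93, 67]
dequeue(): queue = [3, 66, 93, 67]
enqueue(34): queue = [3, 66, 93, 67, 34]
dequeue(): queue = [66, 93, 67, 34]
enqueue(43): queue = [66, 93, 67, 34, 43]
enqueue(88): queue = [66, 93, 67, 34, 43, 88]
enqueue(9): queue = [66, 93, 67, 34, 43, 88, 9]
enqueue(22): queue = [66, 93, 67, 34, 43, 88, 9, 22]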